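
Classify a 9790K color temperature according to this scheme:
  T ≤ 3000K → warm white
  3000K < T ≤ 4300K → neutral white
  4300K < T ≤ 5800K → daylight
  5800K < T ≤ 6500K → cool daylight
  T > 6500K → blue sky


Temperature: 9790K
9790K > 6500K → blue sky
Classification: blue sky


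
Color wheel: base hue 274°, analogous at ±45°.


Base hue: 274°
Left analog: (274 - 45) mod 360 = 229°
Right analog: (274 + 45) mod 360 = 319°
Analogous hues = 229° and 319°


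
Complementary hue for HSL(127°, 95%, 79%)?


Complement = opposite side of color wheel = hue + 180°
H' = (127 + 180) mod 360 = 307°
S and L unchanged.
= HSL(307°, 95%, 79%)


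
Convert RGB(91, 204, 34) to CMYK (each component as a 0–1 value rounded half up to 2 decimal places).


R'=91/255≈0.3569, G'=204/255≈0.8000, B'=34/255≈0.1333
K = 1 - max(R',G',B') = 1 - 204/255 = 51/255 = 0.2 → 0.20
(1-R'-K)/(1-K) simplifies to (max-R)/max with max = 204:
C = (204-91)/204 = 113/204 = 0.55392… → 0.55
M = (204-204)/204 = 0/204 = 0 → 0.00
Y = (204-34)/204 = 170/204 = 0.83333… → 0.83
= CMYK(0.55, 0.00, 0.83, 0.20)


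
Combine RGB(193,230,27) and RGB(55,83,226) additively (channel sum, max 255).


Additive: each channel = min(255, C₁+C₂)
R: 193+55 = 248 → 248
G: 230+83 = 313 → 255
B: 27+226 = 253 → 253
= RGB(248, 255, 253)


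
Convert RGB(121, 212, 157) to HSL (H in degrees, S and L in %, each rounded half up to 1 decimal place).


Normalize: R'=121/255≈0.4745, G'=212/255≈0.8314, B'=157/255≈0.6157
Max=212/255, Min=121/255, Δ=Max-Min=91/255
L = (Max+Min)/2 = (212+121)/510 = 333/510 = 0.65294… → L = 65.3%
L > 0.5 → S = Δ/(2-Max-Min) = 91/(510-212-121) = 91/177 = 0.51412… → S = 51.4%
(the 1/255 factors cancel in S and H, so raw channel differences can be used)
Max is G' → H = 60 × ((B-R)/Δ + 2) = 60 × ((157-121)/91 + 2)
  36/91 + 2 = 0.3956… + 2 = 2.3956…
  H = 60 × 2.3956… = 143.736…° → H = 143.7°
= HSL(143.7°, 51.4%, 65.3%)


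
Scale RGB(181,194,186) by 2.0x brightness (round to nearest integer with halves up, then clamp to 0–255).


Multiply each channel by 2.0, round half up, clamp to [0, 255]
R: 181×2.0 = 362 → clamp → 255
G: 194×2.0 = 388 → clamp → 255
B: 186×2.0 = 372 → clamp → 255
= RGB(255, 255, 255)


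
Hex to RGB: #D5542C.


D5 → 213 (R)
54 → 84 (G)
2C → 44 (B)
= RGB(213, 84, 44)


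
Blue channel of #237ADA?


Color: #237ADA
R = 23 = 35
G = 7A = 122
B = DA = 218
Blue = 218


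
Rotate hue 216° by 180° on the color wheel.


New hue = (H + rotation) mod 360
New hue = (216 + 180) mod 360
= 396 mod 360
= 36°


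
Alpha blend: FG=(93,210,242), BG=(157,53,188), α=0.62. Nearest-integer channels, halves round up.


C = α×F + (1-α)×B, with 1-α = 0.38
R: 0.62×93 + 0.38×157 = 57.66 + 59.66 = 117.32 → 117
G: 0.62×210 + 0.38×53 = 130.20 + 20.14 = 150.34 → 150
B: 0.62×242 + 0.38×188 = 150.04 + 71.44 = 221.48 → 221
= RGB(117, 150, 221)


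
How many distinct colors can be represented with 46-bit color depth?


Colors = 2^bits = 2^46
= 70,368,744,177,664 colors


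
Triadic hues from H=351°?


Triadic: equally spaced at 120° intervals
H1 = 351°
H2 = (351 + 120) mod 360 = 111°
H3 = (351 + 240) mod 360 = 231°
Triadic = 351°, 111°, 231°


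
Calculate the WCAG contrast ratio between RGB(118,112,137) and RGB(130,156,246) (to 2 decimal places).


Linearize each sRGB channel c=v/255: c/12.92 if c ≤ 0.04045 else ((c+0.055)/1.055)^2.4
L = 0.2126×R_lin + 0.7152×G_lin + 0.0722×B_lin
Color 1 (118,112,137):
  R=118: 118/255≈0.4627 > 0.04045 → ((0.4627+0.055)/1.055)^2.4 ≈ 0.18116
  G=112: 112/255≈0.4392 > 0.04045 → ((0.4392+0.055)/1.055)^2.4 ≈ 0.16203
  B=137: 137/255≈0.5373 > 0.04045 → ((0.5373+0.055)/1.055)^2.4 ≈ 0.25016
  L1 = 0.2126×0.18116 + 0.7152×0.16203 + 0.0722×0.25016 ≈ 0.17246
Color 2 (130,156,246):
  R=130: 130/255≈0.5098 > 0.04045 → ((0.5098+0.055)/1.055)^2.4 ≈ 0.22323
  G=156: 156/255≈0.6118 > 0.04045 → ((0.6118+0.055)/1.055)^2.4 ≈ 0.33245
  B=246: 246/255≈0.9647 > 0.04045 → ((0.9647+0.055)/1.055)^2.4 ≈ 0.92158
  L2 = 0.2126×0.22323 + 0.7152×0.33245 + 0.0722×0.92158 ≈ 0.35177
Lighter = 0.35177, Darker = 0.17246
Ratio = (L_lighter + 0.05) / (L_darker + 0.05)
Ratio = (0.35177 + 0.05) / (0.17246 + 0.05) = 0.40177 / 0.22246 ≈ 1.8060
Ratio ≈ 1.81:1


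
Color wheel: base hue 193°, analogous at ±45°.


Base hue: 193°
Left analog: (193 - 45) mod 360 = 148°
Right analog: (193 + 45) mod 360 = 238°
Analogous hues = 148° and 238°


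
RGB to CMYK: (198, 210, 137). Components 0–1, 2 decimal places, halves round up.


R'=198/255≈0.7765, G'=210/255≈0.8235, B'=137/255≈0.5373
K = 1 - max(R',G',B') = 1 - 210/255 = 45/255 = 0.17647… → 0.18
(1-R'-K)/(1-K) simplifies to (max-R)/max with max = 210:
C = (210-198)/210 = 12/210 = 0.05714… → 0.06
M = (210-210)/210 = 0/210 = 0 → 0.00
Y = (210-137)/210 = 73/210 = 0.34761… → 0.35
= CMYK(0.06, 0.00, 0.35, 0.18)


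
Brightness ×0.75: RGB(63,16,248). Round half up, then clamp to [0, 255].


Multiply each channel by 0.75, round half up, clamp to [0, 255]
R: 63×0.75 = 47.25 → round → 47
G: 16×0.75 = 12
B: 248×0.75 = 186
= RGB(47, 12, 186)


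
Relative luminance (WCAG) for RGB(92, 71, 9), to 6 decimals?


Linearize each channel (sRGB transfer function): c = v/255; c_lin = c/12.92 if c ≤ 0.04045, else ((c+0.055)/1.055)^2.4
  R: 92/255 ≈ 0.360784 > 0.04045 → ((0.360784+0.055)/1.055)^2.4 ≈ 0.107023
  G: 71/255 ≈ 0.278431 > 0.04045 → ((0.278431+0.055)/1.055)^2.4 ≈ 0.063010
  B: 9/255 ≈ 0.035294 ≤ 0.04045 → 0.035294/12.92 ≈ 0.002732
R_lin = 0.107023, G_lin = 0.063010, B_lin = 0.002732
L = 0.2126×R + 0.7152×G + 0.0722×B
L = 0.2126×0.107023 + 0.7152×0.063010 + 0.0722×0.002732
L ≈ 0.068015


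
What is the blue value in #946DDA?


Color: #946DDA
R = 94 = 148
G = 6D = 109
B = DA = 218
Blue = 218


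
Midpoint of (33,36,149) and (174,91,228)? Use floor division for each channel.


Midpoint: each channel = ⌊(C₁+C₂)/2⌋
R: ⌊(33+174)/2⌋ = 103
G: ⌊(36+91)/2⌋ = 63
B: ⌊(149+228)/2⌋ = 188
= RGB(103, 63, 188)


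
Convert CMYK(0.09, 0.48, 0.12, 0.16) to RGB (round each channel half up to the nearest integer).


R = 255 × (1-C) × (1-K) = 255 × 0.91 × 0.84 = 194.922 → 195
G = 255 × (1-M) × (1-K) = 255 × 0.52 × 0.84 = 111.384 → 111
B = 255 × (1-Y) × (1-K) = 255 × 0.88 × 0.84 = 188.496 → 188
= RGB(195, 111, 188)


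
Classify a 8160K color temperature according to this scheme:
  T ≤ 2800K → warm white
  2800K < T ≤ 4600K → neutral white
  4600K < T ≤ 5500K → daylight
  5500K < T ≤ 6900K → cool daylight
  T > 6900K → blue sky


Temperature: 8160K
8160K > 6900K → blue sky
Classification: blue sky


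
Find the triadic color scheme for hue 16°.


Triadic: equally spaced at 120° intervals
H1 = 16°
H2 = (16 + 120) mod 360 = 136°
H3 = (16 + 240) mod 360 = 256°
Triadic = 16°, 136°, 256°


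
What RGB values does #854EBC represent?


85 → 133 (R)
4E → 78 (G)
BC → 188 (B)
= RGB(133, 78, 188)


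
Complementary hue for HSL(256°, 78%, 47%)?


Complement = opposite side of color wheel = hue + 180°
H' = (256 + 180) mod 360 = 76°
S and L unchanged.
= HSL(76°, 78%, 47%)


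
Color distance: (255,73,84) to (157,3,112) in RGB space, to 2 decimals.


d = √[(R₁-R₂)² + (G₁-G₂)² + (B₁-B₂)²]
d = √[(255-157)² + (73-3)² + (84-112)²]
d = √[9604 + 4900 + 784]
d = √15288
d ≈ 123.64


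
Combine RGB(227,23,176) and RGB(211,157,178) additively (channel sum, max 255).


Additive: each channel = min(255, C₁+C₂)
R: 227+211 = 438 → 255
G: 23+157 = 180 → 180
B: 176+178 = 354 → 255
= RGB(255, 180, 255)


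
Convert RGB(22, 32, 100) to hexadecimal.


R = 22 → 16 (hex)
G = 32 → 20 (hex)
B = 100 → 64 (hex)
Hex = #162064


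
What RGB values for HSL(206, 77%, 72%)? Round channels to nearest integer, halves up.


H=206°, S=0.77, L=0.72
C = (1-|2L-1|)×S = (1-|0.44|)×0.77 = 0.4312
H' = H/60 = 206/60 ≈ 3.4333; X = C×(1-|H' mod 2 - 1|) ≈ 0.2443
m = L - C/2 = 0.72 - 0.2156 = 0.5044
Sector ⌊H'⌋ = 3 → (R',G',B') = (0.0, ≈0.2443, 0.4312)
RGB = ((R'+m)×255, (G'+m)×255, (B'+m)×255) = (128.622, 190.9304, 238.578)
Round half up → RGB(129, 191, 239)


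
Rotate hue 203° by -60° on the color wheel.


New hue = (H + rotation) mod 360
New hue = (203 -60) mod 360
= 143 mod 360
= 143°


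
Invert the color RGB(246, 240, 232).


Invert: (255-R, 255-G, 255-B)
R: 255-246 = 9
G: 255-240 = 15
B: 255-232 = 23
= RGB(9, 15, 23)


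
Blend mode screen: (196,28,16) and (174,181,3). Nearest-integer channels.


Screen: C = 255 - (255-A)×(255-B)/255, rounded to nearest integer
R: 255 - (255-196)×(255-174)/255 = 255 - 4779/255 ≈ 255 - 18.741 = 236.259 → 236
G: 255 - (255-28)×(255-181)/255 = 255 - 16798/255 ≈ 255 - 65.875 = 189.125 → 189
B: 255 - (255-16)×(255-3)/255 = 255 - 60228/255 ≈ 255 - 236.188 = 18.812 → 19
= RGB(236, 189, 19)


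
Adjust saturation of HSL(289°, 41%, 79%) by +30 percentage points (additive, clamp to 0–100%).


Original S = 41%
Adjustment = +30 percentage points
New S = 41 + (30) = 71
Clamp to [0, 100] → 71
= HSL(289°, 71%, 79%)


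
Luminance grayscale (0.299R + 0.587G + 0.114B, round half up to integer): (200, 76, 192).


Gray = 0.299×R + 0.587×G + 0.114×B
Gray = 0.299×200 + 0.587×76 + 0.114×192
Gray = 59.800 + 44.612 + 21.888
Gray = 126.300 → round half up → 126
Gray = 126


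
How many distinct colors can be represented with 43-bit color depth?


Colors = 2^bits = 2^43
= 8,796,093,022,208 colors


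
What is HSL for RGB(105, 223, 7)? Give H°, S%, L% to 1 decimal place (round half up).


Normalize: R'=105/255≈0.4118, G'=223/255≈0.8745, B'=7/255≈0.0275
Max=223/255, Min=7/255, Δ=Max-Min=216/255
L = (Max+Min)/2 = (223+7)/510 = 230/510 = 0.45098… → L = 45.1%
L ≤ 0.5 → S = Δ/(Max+Min) = 216/(223+7) = 216/230 = 0.93913… → S = 93.9%
(the 1/255 factors cancel in S and H, so raw channel differences can be used)
Max is G' → H = 60 × ((B-R)/Δ + 2) = 60 × ((7-105)/216 + 2)
  -98/216 + 2 = -0.4537… + 2 = 1.5462…
  H = 60 × 1.5462… = 92.777…° → H = 92.8°
= HSL(92.8°, 93.9%, 45.1%)


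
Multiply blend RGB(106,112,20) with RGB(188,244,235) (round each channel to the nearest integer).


Multiply: C = A×B/255, rounded to nearest integer
R: 106×188/255 = 19928/255 ≈ 78.149 → 78
G: 112×244/255 = 27328/255 ≈ 107.169 → 107
B: 20×235/255 = 4700/255 ≈ 18.431 → 18
= RGB(78, 107, 18)


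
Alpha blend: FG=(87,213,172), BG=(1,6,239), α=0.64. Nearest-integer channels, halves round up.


C = α×F + (1-α)×B, with 1-α = 0.36
R: 0.64×87 + 0.36×1 = 55.68 + 0.36 = 56.04 → 56
G: 0.64×213 + 0.36×6 = 136.32 + 2.16 = 138.48 → 138
B: 0.64×172 + 0.36×239 = 110.08 + 86.04 = 196.12 → 196
= RGB(56, 138, 196)


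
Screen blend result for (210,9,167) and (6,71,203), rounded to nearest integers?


Screen: C = 255 - (255-A)×(255-B)/255, rounded to nearest integer
R: 255 - (255-210)×(255-6)/255 = 255 - 11205/255 ≈ 255 - 43.941 = 211.059 → 211
G: 255 - (255-9)×(255-71)/255 = 255 - 45264/255 ≈ 255 - 177.506 = 77.494 → 77
B: 255 - (255-167)×(255-203)/255 = 255 - 4576/255 ≈ 255 - 17.945 = 237.055 → 237
= RGB(211, 77, 237)


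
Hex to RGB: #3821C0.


38 → 56 (R)
21 → 33 (G)
C0 → 192 (B)
= RGB(56, 33, 192)


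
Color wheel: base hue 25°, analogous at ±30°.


Base hue: 25°
Left analog: (25 - 30) mod 360 = 355°
Right analog: (25 + 30) mod 360 = 55°
Analogous hues = 355° and 55°


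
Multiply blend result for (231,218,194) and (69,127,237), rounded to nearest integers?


Multiply: C = A×B/255, rounded to nearest integer
R: 231×69/255 = 15939/255 ≈ 62.506 → 63
G: 218×127/255 = 27686/255 ≈ 108.573 → 109
B: 194×237/255 = 45978/255 ≈ 180.306 → 180
= RGB(63, 109, 180)


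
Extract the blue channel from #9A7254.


Color: #9A7254
R = 9A = 154
G = 72 = 114
B = 54 = 84
Blue = 84


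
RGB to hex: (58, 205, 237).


R = 58 → 3A (hex)
G = 205 → CD (hex)
B = 237 → ED (hex)
Hex = #3ACDED


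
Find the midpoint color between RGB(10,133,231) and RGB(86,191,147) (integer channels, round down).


Midpoint: each channel = ⌊(C₁+C₂)/2⌋
R: ⌊(10+86)/2⌋ = 48
G: ⌊(133+191)/2⌋ = 162
B: ⌊(231+147)/2⌋ = 189
= RGB(48, 162, 189)


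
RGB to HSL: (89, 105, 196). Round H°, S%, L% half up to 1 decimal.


Normalize: R'=89/255≈0.3490, G'=105/255≈0.4118, B'=196/255≈0.7686
Max=196/255, Min=89/255, Δ=Max-Min=107/255
L = (Max+Min)/2 = (196+89)/510 = 285/510 = 0.55882… → L = 55.9%
L > 0.5 → S = Δ/(2-Max-Min) = 107/(510-196-89) = 107/225 = 0.47555… → S = 47.6%
(the 1/255 factors cancel in S and H, so raw channel differences can be used)
Max is B' → H = 60 × ((R-G)/Δ + 4) = 60 × ((89-105)/107 + 4)
  -16/107 + 4 = -0.1495… + 4 = 3.8504…
  H = 60 × 3.8504… = 231.028…° → H = 231.0°
= HSL(231.0°, 47.6%, 55.9%)


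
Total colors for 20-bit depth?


Colors = 2^bits = 2^20
= 1,048,576 colors


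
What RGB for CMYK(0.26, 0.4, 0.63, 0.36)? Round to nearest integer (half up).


R = 255 × (1-C) × (1-K) = 255 × 0.74 × 0.64 = 120.768 → 121
G = 255 × (1-M) × (1-K) = 255 × 0.60 × 0.64 = 97.92 → 98
B = 255 × (1-Y) × (1-K) = 255 × 0.37 × 0.64 = 60.384 → 60
= RGB(121, 98, 60)


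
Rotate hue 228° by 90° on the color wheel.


New hue = (H + rotation) mod 360
New hue = (228 + 90) mod 360
= 318 mod 360
= 318°


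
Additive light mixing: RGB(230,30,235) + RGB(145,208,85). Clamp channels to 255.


Additive: each channel = min(255, C₁+C₂)
R: 230+145 = 375 → 255
G: 30+208 = 238 → 238
B: 235+85 = 320 → 255
= RGB(255, 238, 255)


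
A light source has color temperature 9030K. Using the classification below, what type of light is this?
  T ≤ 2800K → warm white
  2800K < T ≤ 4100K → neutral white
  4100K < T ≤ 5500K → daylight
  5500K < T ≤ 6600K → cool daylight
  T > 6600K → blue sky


Temperature: 9030K
9030K > 6600K → blue sky
Classification: blue sky


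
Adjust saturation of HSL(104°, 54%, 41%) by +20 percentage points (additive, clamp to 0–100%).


Original S = 54%
Adjustment = +20 percentage points
New S = 54 + (20) = 74
Clamp to [0, 100] → 74
= HSL(104°, 74%, 41%)


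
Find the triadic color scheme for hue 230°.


Triadic: equally spaced at 120° intervals
H1 = 230°
H2 = (230 + 120) mod 360 = 350°
H3 = (230 + 240) mod 360 = 110°
Triadic = 230°, 350°, 110°


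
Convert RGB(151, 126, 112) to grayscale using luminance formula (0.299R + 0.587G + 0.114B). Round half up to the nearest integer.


Gray = 0.299×R + 0.587×G + 0.114×B
Gray = 0.299×151 + 0.587×126 + 0.114×112
Gray = 45.149 + 73.962 + 12.768
Gray = 131.879 → round half up → 132
Gray = 132


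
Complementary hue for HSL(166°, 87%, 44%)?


Complement = opposite side of color wheel = hue + 180°
H' = (166 + 180) mod 360 = 346°
S and L unchanged.
= HSL(346°, 87%, 44%)


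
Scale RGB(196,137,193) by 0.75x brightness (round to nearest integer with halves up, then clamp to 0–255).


Multiply each channel by 0.75, round half up, clamp to [0, 255]
R: 196×0.75 = 147
G: 137×0.75 = 102.75 → round → 103
B: 193×0.75 = 144.75 → round → 145
= RGB(147, 103, 145)


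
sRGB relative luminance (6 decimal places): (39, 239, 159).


Linearize each channel (sRGB transfer function): c = v/255; c_lin = c/12.92 if c ≤ 0.04045, else ((c+0.055)/1.055)^2.4
  R: 39/255 ≈ 0.152941 > 0.04045 → ((0.152941+0.055)/1.055)^2.4 ≈ 0.020289
  G: 239/255 ≈ 0.937255 > 0.04045 → ((0.937255+0.055)/1.055)^2.4 ≈ 0.863157
  B: 159/255 ≈ 0.623529 > 0.04045 → ((0.623529+0.055)/1.055)^2.4 ≈ 0.346704
R_lin = 0.020289, G_lin = 0.863157, B_lin = 0.346704
L = 0.2126×R + 0.7152×G + 0.0722×B
L = 0.2126×0.020289 + 0.7152×0.863157 + 0.0722×0.346704
L ≈ 0.646675


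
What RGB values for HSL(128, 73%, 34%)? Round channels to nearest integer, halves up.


H=128°, S=0.73, L=0.34
C = (1-|2L-1|)×S = (1-|-0.32|)×0.73 = 0.4964
H' = H/60 = 128/60 ≈ 2.1333; X = C×(1-|H' mod 2 - 1|) ≈ 0.0662
m = L - C/2 = 0.34 - 0.2482 = 0.0918
Sector ⌊H'⌋ = 2 → (R',G',B') = (0.0, 0.4964, ≈0.0662)
RGB = ((R'+m)×255, (G'+m)×255, (B'+m)×255) = (23.409, 149.991, 40.2866)
Round half up → RGB(23, 150, 40)


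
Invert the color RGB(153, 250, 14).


Invert: (255-R, 255-G, 255-B)
R: 255-153 = 102
G: 255-250 = 5
B: 255-14 = 241
= RGB(102, 5, 241)


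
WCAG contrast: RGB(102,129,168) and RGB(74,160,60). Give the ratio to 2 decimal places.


Linearize each sRGB channel c=v/255: c/12.92 if c ≤ 0.04045 else ((c+0.055)/1.055)^2.4
L = 0.2126×R_lin + 0.7152×G_lin + 0.0722×B_lin
Color 1 (102,129,168):
  R=102: 102/255≈0.4000 > 0.04045 → ((0.4000+0.055)/1.055)^2.4 ≈ 0.13287
  G=129: 129/255≈0.5059 > 0.04045 → ((0.5059+0.055)/1.055)^2.4 ≈ 0.21953
  B=168: 168/255≈0.6588 > 0.04045 → ((0.6588+0.055)/1.055)^2.4 ≈ 0.39157
  L1 = 0.2126×0.13287 + 0.7152×0.21953 + 0.0722×0.39157 ≈ 0.21352
Color 2 (74,160,60):
  R=74: 74/255≈0.2902 > 0.04045 → ((0.2902+0.055)/1.055)^2.4 ≈ 0.06848
  G=160: 160/255≈0.6275 > 0.04045 → ((0.6275+0.055)/1.055)^2.4 ≈ 0.35153
  B=60: 60/255≈0.2353 > 0.04045 → ((0.2353+0.055)/1.055)^2.4 ≈ 0.04519
  L2 = 0.2126×0.06848 + 0.7152×0.35153 + 0.0722×0.04519 ≈ 0.26924
Lighter = 0.26924, Darker = 0.21352
Ratio = (L_lighter + 0.05) / (L_darker + 0.05)
Ratio = (0.26924 + 0.05) / (0.21352 + 0.05) = 0.31924 / 0.26352 ≈ 1.2114
Ratio ≈ 1.21:1


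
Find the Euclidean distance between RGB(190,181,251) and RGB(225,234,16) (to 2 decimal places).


d = √[(R₁-R₂)² + (G₁-G₂)² + (B₁-B₂)²]
d = √[(190-225)² + (181-234)² + (251-16)²]
d = √[1225 + 2809 + 55225]
d = √59259
d ≈ 243.43


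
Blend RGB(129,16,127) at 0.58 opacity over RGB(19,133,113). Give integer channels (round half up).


C = α×F + (1-α)×B, with 1-α = 0.42
R: 0.58×129 + 0.42×19 = 74.82 + 7.98 = 82.80 → 83
G: 0.58×16 + 0.42×133 = 9.28 + 55.86 = 65.14 → 65
B: 0.58×127 + 0.42×113 = 73.66 + 47.46 = 121.12 → 121
= RGB(83, 65, 121)


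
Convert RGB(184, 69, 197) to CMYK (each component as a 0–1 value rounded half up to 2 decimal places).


R'=184/255≈0.7216, G'=69/255≈0.2706, B'=197/255≈0.7725
K = 1 - max(R',G',B') = 1 - 197/255 = 58/255 = 0.22745… → 0.23
(1-R'-K)/(1-K) simplifies to (max-R)/max with max = 197:
C = (197-184)/197 = 13/197 = 0.06598… → 0.07
M = (197-69)/197 = 128/197 = 0.64974… → 0.65
Y = (197-197)/197 = 0/197 = 0 → 0.00
= CMYK(0.07, 0.65, 0.00, 0.23)


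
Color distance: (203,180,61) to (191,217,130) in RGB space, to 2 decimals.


d = √[(R₁-R₂)² + (G₁-G₂)² + (B₁-B₂)²]
d = √[(203-191)² + (180-217)² + (61-130)²]
d = √[144 + 1369 + 4761]
d = √6274
d ≈ 79.21


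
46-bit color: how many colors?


Colors = 2^bits = 2^46
= 70,368,744,177,664 colors


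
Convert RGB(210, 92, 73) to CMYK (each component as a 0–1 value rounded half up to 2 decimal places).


R'=210/255≈0.8235, G'=92/255≈0.3608, B'=73/255≈0.2863
K = 1 - max(R',G',B') = 1 - 210/255 = 45/255 = 0.17647… → 0.18
(1-R'-K)/(1-K) simplifies to (max-R)/max with max = 210:
C = (210-210)/210 = 0/210 = 0 → 0.00
M = (210-92)/210 = 118/210 = 0.56190… → 0.56
Y = (210-73)/210 = 137/210 = 0.65238… → 0.65
= CMYK(0.00, 0.56, 0.65, 0.18)


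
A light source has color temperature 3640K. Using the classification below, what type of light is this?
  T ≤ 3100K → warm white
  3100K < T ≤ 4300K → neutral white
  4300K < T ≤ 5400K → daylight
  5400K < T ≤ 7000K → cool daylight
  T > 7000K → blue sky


Temperature: 3640K
3100K < 3640K ≤ 4300K → neutral white
Classification: neutral white


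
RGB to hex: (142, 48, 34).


R = 142 → 8E (hex)
G = 48 → 30 (hex)
B = 34 → 22 (hex)
Hex = #8E3022


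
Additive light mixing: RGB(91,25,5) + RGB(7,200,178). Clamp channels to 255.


Additive: each channel = min(255, C₁+C₂)
R: 91+7 = 98 → 98
G: 25+200 = 225 → 225
B: 5+178 = 183 → 183
= RGB(98, 225, 183)


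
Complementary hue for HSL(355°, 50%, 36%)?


Complement = opposite side of color wheel = hue + 180°
H' = (355 + 180) mod 360 = 175°
S and L unchanged.
= HSL(175°, 50%, 36%)


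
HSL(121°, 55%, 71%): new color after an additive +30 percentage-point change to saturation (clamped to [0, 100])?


Original S = 55%
Adjustment = +30 percentage points
New S = 55 + (30) = 85
Clamp to [0, 100] → 85
= HSL(121°, 85%, 71%)


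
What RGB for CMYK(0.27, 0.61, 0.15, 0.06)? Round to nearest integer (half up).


R = 255 × (1-C) × (1-K) = 255 × 0.73 × 0.94 = 174.981 → 175
G = 255 × (1-M) × (1-K) = 255 × 0.39 × 0.94 = 93.483 → 93
B = 255 × (1-Y) × (1-K) = 255 × 0.85 × 0.94 = 203.745 → 204
= RGB(175, 93, 204)


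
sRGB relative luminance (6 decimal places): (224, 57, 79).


Linearize each channel (sRGB transfer function): c = v/255; c_lin = c/12.92 if c ≤ 0.04045, else ((c+0.055)/1.055)^2.4
  R: 224/255 ≈ 0.878431 > 0.04045 → ((0.878431+0.055)/1.055)^2.4 ≈ 0.745404
  G: 57/255 ≈ 0.223529 > 0.04045 → ((0.223529+0.055)/1.055)^2.4 ≈ 0.040915
  B: 79/255 ≈ 0.309804 > 0.04045 → ((0.309804+0.055)/1.055)^2.4 ≈ 0.078187
R_lin = 0.745404, G_lin = 0.040915, B_lin = 0.078187
L = 0.2126×R + 0.7152×G + 0.0722×B
L = 0.2126×0.745404 + 0.7152×0.040915 + 0.0722×0.078187
L ≈ 0.193381


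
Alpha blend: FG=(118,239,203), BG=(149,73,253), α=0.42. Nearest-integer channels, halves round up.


C = α×F + (1-α)×B, with 1-α = 0.58
R: 0.42×118 + 0.58×149 = 49.56 + 86.42 = 135.98 → 136
G: 0.42×239 + 0.58×73 = 100.38 + 42.34 = 142.72 → 143
B: 0.42×203 + 0.58×253 = 85.26 + 146.74 = 232.00 → 232
= RGB(136, 143, 232)


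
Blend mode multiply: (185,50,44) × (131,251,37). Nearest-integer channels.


Multiply: C = A×B/255, rounded to nearest integer
R: 185×131/255 = 24235/255 ≈ 95.039 → 95
G: 50×251/255 = 12550/255 ≈ 49.216 → 49
B: 44×37/255 = 1628/255 ≈ 6.384 → 6
= RGB(95, 49, 6)


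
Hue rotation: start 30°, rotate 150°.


New hue = (H + rotation) mod 360
New hue = (30 + 150) mod 360
= 180 mod 360
= 180°


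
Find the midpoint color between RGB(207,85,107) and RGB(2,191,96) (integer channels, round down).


Midpoint: each channel = ⌊(C₁+C₂)/2⌋
R: ⌊(207+2)/2⌋ = 104
G: ⌊(85+191)/2⌋ = 138
B: ⌊(107+96)/2⌋ = 101
= RGB(104, 138, 101)


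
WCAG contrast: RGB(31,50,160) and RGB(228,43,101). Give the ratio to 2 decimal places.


Linearize each sRGB channel c=v/255: c/12.92 if c ≤ 0.04045 else ((c+0.055)/1.055)^2.4
L = 0.2126×R_lin + 0.7152×G_lin + 0.0722×B_lin
Color 1 (31,50,160):
  R=31: 31/255≈0.1216 > 0.04045 → ((0.1216+0.055)/1.055)^2.4 ≈ 0.01370
  G=50: 50/255≈0.1961 > 0.04045 → ((0.1961+0.055)/1.055)^2.4 ≈ 0.03190
  B=160: 160/255≈0.6275 > 0.04045 → ((0.6275+0.055)/1.055)^2.4 ≈ 0.35153
  L1 = 0.2126×0.01370 + 0.7152×0.03190 + 0.0722×0.35153 ≈ 0.05111
Color 2 (228,43,101):
  R=228: 228/255≈0.8941 > 0.04045 → ((0.8941+0.055)/1.055)^2.4 ≈ 0.77582
  G=43: 43/255≈0.1686 > 0.04045 → ((0.1686+0.055)/1.055)^2.4 ≈ 0.02416
  B=101: 101/255≈0.3961 > 0.04045 → ((0.3961+0.055)/1.055)^2.4 ≈ 0.13014
  L2 = 0.2126×0.77582 + 0.7152×0.02416 + 0.0722×0.13014 ≈ 0.19161
Lighter = 0.19161, Darker = 0.05111
Ratio = (L_lighter + 0.05) / (L_darker + 0.05)
Ratio = (0.19161 + 0.05) / (0.05111 + 0.05) = 0.24161 / 0.10111 ≈ 2.3897
Ratio ≈ 2.39:1


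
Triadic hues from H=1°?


Triadic: equally spaced at 120° intervals
H1 = 1°
H2 = (1 + 120) mod 360 = 121°
H3 = (1 + 240) mod 360 = 241°
Triadic = 1°, 121°, 241°


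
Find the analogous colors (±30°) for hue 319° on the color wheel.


Base hue: 319°
Left analog: (319 - 30) mod 360 = 289°
Right analog: (319 + 30) mod 360 = 349°
Analogous hues = 289° and 349°


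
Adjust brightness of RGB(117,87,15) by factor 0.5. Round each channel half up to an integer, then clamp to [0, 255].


Multiply each channel by 0.5, round half up, clamp to [0, 255]
R: 117×0.5 = 58.5 → round → 59
G: 87×0.5 = 43.5 → round → 44
B: 15×0.5 = 7.5 → round → 8
= RGB(59, 44, 8)


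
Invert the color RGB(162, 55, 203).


Invert: (255-R, 255-G, 255-B)
R: 255-162 = 93
G: 255-55 = 200
B: 255-203 = 52
= RGB(93, 200, 52)


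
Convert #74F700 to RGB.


74 → 116 (R)
F7 → 247 (G)
00 → 0 (B)
= RGB(116, 247, 0)


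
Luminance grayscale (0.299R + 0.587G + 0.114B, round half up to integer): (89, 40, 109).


Gray = 0.299×R + 0.587×G + 0.114×B
Gray = 0.299×89 + 0.587×40 + 0.114×109
Gray = 26.611 + 23.480 + 12.426
Gray = 62.517 → round half up → 63
Gray = 63


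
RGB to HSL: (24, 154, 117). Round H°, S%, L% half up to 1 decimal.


Normalize: R'=24/255≈0.0941, G'=154/255≈0.6039, B'=117/255≈0.4588
Max=154/255, Min=24/255, Δ=Max-Min=130/255
L = (Max+Min)/2 = (154+24)/510 = 178/510 = 0.34901… → L = 34.9%
L ≤ 0.5 → S = Δ/(Max+Min) = 130/(154+24) = 130/178 = 0.73033… → S = 73.0%
(the 1/255 factors cancel in S and H, so raw channel differences can be used)
Max is G' → H = 60 × ((B-R)/Δ + 2) = 60 × ((117-24)/130 + 2)
  93/130 + 2 = 0.7153… + 2 = 2.7153…
  H = 60 × 2.7153… = 162.923…° → H = 162.9°
= HSL(162.9°, 73.0%, 34.9%)


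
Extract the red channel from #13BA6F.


Color: #13BA6F
R = 13 = 19
G = BA = 186
B = 6F = 111
Red = 19


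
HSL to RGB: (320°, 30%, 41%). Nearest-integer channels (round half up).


H=320°, S=0.30, L=0.41
C = (1-|2L-1|)×S = (1-|-0.18|)×0.30 = 0.246
H' = H/60 = 320/60 ≈ 5.3333; X = C×(1-|H' mod 2 - 1|) = 0.164
m = L - C/2 = 0.41 - 0.123 = 0.287
Sector ⌊H'⌋ = 5 → (R',G',B') = (0.246, 0.0, 0.164)
RGB = ((R'+m)×255, (G'+m)×255, (B'+m)×255) = (135.915, 73.185, 115.005)
Round half up → RGB(136, 73, 115)


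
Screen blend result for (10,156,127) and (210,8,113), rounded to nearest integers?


Screen: C = 255 - (255-A)×(255-B)/255, rounded to nearest integer
R: 255 - (255-10)×(255-210)/255 = 255 - 11025/255 ≈ 255 - 43.235 = 211.765 → 212
G: 255 - (255-156)×(255-8)/255 = 255 - 24453/255 ≈ 255 - 95.894 = 159.106 → 159
B: 255 - (255-127)×(255-113)/255 = 255 - 18176/255 ≈ 255 - 71.278 = 183.722 → 184
= RGB(212, 159, 184)


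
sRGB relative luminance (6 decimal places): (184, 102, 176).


Linearize each channel (sRGB transfer function): c = v/255; c_lin = c/12.92 if c ≤ 0.04045, else ((c+0.055)/1.055)^2.4
  R: 184/255 ≈ 0.721569 > 0.04045 → ((0.721569+0.055)/1.055)^2.4 ≈ 0.479320
  G: 102/255 ≈ 0.400000 > 0.04045 → ((0.400000+0.055)/1.055)^2.4 ≈ 0.132868
  B: 176/255 ≈ 0.690196 > 0.04045 → ((0.690196+0.055)/1.055)^2.4 ≈ 0.434154
R_lin = 0.479320, G_lin = 0.132868, B_lin = 0.434154
L = 0.2126×R + 0.7152×G + 0.0722×B
L = 0.2126×0.479320 + 0.7152×0.132868 + 0.0722×0.434154
L ≈ 0.228277


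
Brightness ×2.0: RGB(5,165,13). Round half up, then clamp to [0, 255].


Multiply each channel by 2.0, round half up, clamp to [0, 255]
R: 5×2.0 = 10
G: 165×2.0 = 330 → clamp → 255
B: 13×2.0 = 26
= RGB(10, 255, 26)


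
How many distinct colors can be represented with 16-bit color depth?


Colors = 2^bits = 2^16
= 65,536 colors


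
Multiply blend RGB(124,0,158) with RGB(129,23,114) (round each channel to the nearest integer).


Multiply: C = A×B/255, rounded to nearest integer
R: 124×129/255 = 15996/255 ≈ 62.729 → 63
G: 0×23/255 = 0/255 ≈ 0.000 → 0
B: 158×114/255 = 18012/255 ≈ 70.635 → 71
= RGB(63, 0, 71)


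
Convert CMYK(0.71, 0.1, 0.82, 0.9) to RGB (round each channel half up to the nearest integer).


R = 255 × (1-C) × (1-K) = 255 × 0.29 × 0.10 = 7.395 → 7
G = 255 × (1-M) × (1-K) = 255 × 0.90 × 0.10 = 22.95 → 23
B = 255 × (1-Y) × (1-K) = 255 × 0.18 × 0.10 = 4.59 → 5
= RGB(7, 23, 5)


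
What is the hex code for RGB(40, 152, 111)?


R = 40 → 28 (hex)
G = 152 → 98 (hex)
B = 111 → 6F (hex)
Hex = #28986F


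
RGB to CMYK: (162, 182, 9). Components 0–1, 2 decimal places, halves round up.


R'=162/255≈0.6353, G'=182/255≈0.7137, B'=9/255≈0.0353
K = 1 - max(R',G',B') = 1 - 182/255 = 73/255 = 0.28627… → 0.29
(1-R'-K)/(1-K) simplifies to (max-R)/max with max = 182:
C = (182-162)/182 = 20/182 = 0.10989… → 0.11
M = (182-182)/182 = 0/182 = 0 → 0.00
Y = (182-9)/182 = 173/182 = 0.95054… → 0.95
= CMYK(0.11, 0.00, 0.95, 0.29)


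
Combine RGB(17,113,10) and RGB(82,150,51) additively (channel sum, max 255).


Additive: each channel = min(255, C₁+C₂)
R: 17+82 = 99 → 99
G: 113+150 = 263 → 255
B: 10+51 = 61 → 61
= RGB(99, 255, 61)


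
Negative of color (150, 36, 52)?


Invert: (255-R, 255-G, 255-B)
R: 255-150 = 105
G: 255-36 = 219
B: 255-52 = 203
= RGB(105, 219, 203)


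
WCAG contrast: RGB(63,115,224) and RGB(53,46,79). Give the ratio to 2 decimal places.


Linearize each sRGB channel c=v/255: c/12.92 if c ≤ 0.04045 else ((c+0.055)/1.055)^2.4
L = 0.2126×R_lin + 0.7152×G_lin + 0.0722×B_lin
Color 1 (63,115,224):
  R=63: 63/255≈0.2471 > 0.04045 → ((0.2471+0.055)/1.055)^2.4 ≈ 0.04971
  G=115: 115/255≈0.4510 > 0.04045 → ((0.4510+0.055)/1.055)^2.4 ≈ 0.17144
  B=224: 224/255≈0.8784 > 0.04045 → ((0.8784+0.055)/1.055)^2.4 ≈ 0.74540
  L1 = 0.2126×0.04971 + 0.7152×0.17144 + 0.0722×0.74540 ≈ 0.18700
Color 2 (53,46,79):
  R=53: 53/255≈0.2078 > 0.04045 → ((0.2078+0.055)/1.055)^2.4 ≈ 0.03560
  G=46: 46/255≈0.1804 > 0.04045 → ((0.1804+0.055)/1.055)^2.4 ≈ 0.02732
  B=79: 79/255≈0.3098 > 0.04045 → ((0.3098+0.055)/1.055)^2.4 ≈ 0.07819
  L2 = 0.2126×0.03560 + 0.7152×0.02732 + 0.0722×0.07819 ≈ 0.03275
Lighter = 0.18700, Darker = 0.03275
Ratio = (L_lighter + 0.05) / (L_darker + 0.05)
Ratio = (0.18700 + 0.05) / (0.03275 + 0.05) = 0.23700 / 0.08275 ≈ 2.8639
Ratio ≈ 2.86:1


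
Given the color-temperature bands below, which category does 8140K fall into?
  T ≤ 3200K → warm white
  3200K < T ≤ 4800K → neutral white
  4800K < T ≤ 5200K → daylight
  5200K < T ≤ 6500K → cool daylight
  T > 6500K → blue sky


Temperature: 8140K
8140K > 6500K → blue sky
Classification: blue sky


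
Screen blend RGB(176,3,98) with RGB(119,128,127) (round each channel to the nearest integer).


Screen: C = 255 - (255-A)×(255-B)/255, rounded to nearest integer
R: 255 - (255-176)×(255-119)/255 = 255 - 10744/255 ≈ 255 - 42.133 = 212.867 → 213
G: 255 - (255-3)×(255-128)/255 = 255 - 32004/255 ≈ 255 - 125.506 = 129.494 → 129
B: 255 - (255-98)×(255-127)/255 = 255 - 20096/255 ≈ 255 - 78.808 = 176.192 → 176
= RGB(213, 129, 176)


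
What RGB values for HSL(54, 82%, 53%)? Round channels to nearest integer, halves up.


H=54°, S=0.82, L=0.53
C = (1-|2L-1|)×S = (1-|0.06|)×0.82 = 0.7708
H' = H/60 = 54/60 ≈ 0.9000; X = C×(1-|H' mod 2 - 1|) = 0.69372
m = L - C/2 = 0.53 - 0.3854 = 0.1446
Sector ⌊H'⌋ = 0 → (R',G',B') = (0.7708, 0.69372, 0.0)
RGB = ((R'+m)×255, (G'+m)×255, (B'+m)×255) = (233.427, 213.7716, 36.873)
Round half up → RGB(233, 214, 37)


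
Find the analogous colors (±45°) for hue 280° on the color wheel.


Base hue: 280°
Left analog: (280 - 45) mod 360 = 235°
Right analog: (280 + 45) mod 360 = 325°
Analogous hues = 235° and 325°


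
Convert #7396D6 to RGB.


73 → 115 (R)
96 → 150 (G)
D6 → 214 (B)
= RGB(115, 150, 214)


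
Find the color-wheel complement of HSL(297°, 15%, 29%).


Complement = opposite side of color wheel = hue + 180°
H' = (297 + 180) mod 360 = 117°
S and L unchanged.
= HSL(117°, 15%, 29%)


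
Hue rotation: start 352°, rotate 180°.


New hue = (H + rotation) mod 360
New hue = (352 + 180) mod 360
= 532 mod 360
= 172°


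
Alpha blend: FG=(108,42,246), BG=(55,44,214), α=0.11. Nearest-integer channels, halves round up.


C = α×F + (1-α)×B, with 1-α = 0.89
R: 0.11×108 + 0.89×55 = 11.88 + 48.95 = 60.83 → 61
G: 0.11×42 + 0.89×44 = 4.62 + 39.16 = 43.78 → 44
B: 0.11×246 + 0.89×214 = 27.06 + 190.46 = 217.52 → 218
= RGB(61, 44, 218)


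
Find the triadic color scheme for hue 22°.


Triadic: equally spaced at 120° intervals
H1 = 22°
H2 = (22 + 120) mod 360 = 142°
H3 = (22 + 240) mod 360 = 262°
Triadic = 22°, 142°, 262°


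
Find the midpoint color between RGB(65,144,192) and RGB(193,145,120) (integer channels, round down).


Midpoint: each channel = ⌊(C₁+C₂)/2⌋
R: ⌊(65+193)/2⌋ = 129
G: ⌊(144+145)/2⌋ = 144
B: ⌊(192+120)/2⌋ = 156
= RGB(129, 144, 156)


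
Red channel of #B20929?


Color: #B20929
R = B2 = 178
G = 09 = 9
B = 29 = 41
Red = 178


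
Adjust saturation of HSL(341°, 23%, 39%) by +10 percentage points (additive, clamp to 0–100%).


Original S = 23%
Adjustment = +10 percentage points
New S = 23 + (10) = 33
Clamp to [0, 100] → 33
= HSL(341°, 33%, 39%)


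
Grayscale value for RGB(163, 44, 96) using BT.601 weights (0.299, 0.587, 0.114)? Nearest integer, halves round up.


Gray = 0.299×R + 0.587×G + 0.114×B
Gray = 0.299×163 + 0.587×44 + 0.114×96
Gray = 48.737 + 25.828 + 10.944
Gray = 85.509 → round half up → 86
Gray = 86


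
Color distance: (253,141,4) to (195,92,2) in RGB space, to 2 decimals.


d = √[(R₁-R₂)² + (G₁-G₂)² + (B₁-B₂)²]
d = √[(253-195)² + (141-92)² + (4-2)²]
d = √[3364 + 2401 + 4]
d = √5769
d ≈ 75.95


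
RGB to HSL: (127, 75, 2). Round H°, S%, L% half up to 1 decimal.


Normalize: R'=127/255≈0.4980, G'=75/255≈0.2941, B'=2/255≈0.0078
Max=127/255, Min=2/255, Δ=Max-Min=125/255
L = (Max+Min)/2 = (127+2)/510 = 129/510 = 0.25294… → L = 25.3%
L ≤ 0.5 → S = Δ/(Max+Min) = 125/(127+2) = 125/129 = 0.96899… → S = 96.9%
(the 1/255 factors cancel in S and H, so raw channel differences can be used)
Max is R' → H = 60 × (((G-B)/Δ) mod 6) = 60 × (((75-2)/125) mod 6)
  73/125 = 0.584
  H = 60 × 0.584 = 35.04° → H = 35.0°
= HSL(35.0°, 96.9%, 25.3%)


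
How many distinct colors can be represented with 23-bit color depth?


Colors = 2^bits = 2^23
= 8,388,608 colors


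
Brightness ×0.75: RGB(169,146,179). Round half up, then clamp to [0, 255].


Multiply each channel by 0.75, round half up, clamp to [0, 255]
R: 169×0.75 = 126.75 → round → 127
G: 146×0.75 = 109.5 → round → 110
B: 179×0.75 = 134.25 → round → 134
= RGB(127, 110, 134)


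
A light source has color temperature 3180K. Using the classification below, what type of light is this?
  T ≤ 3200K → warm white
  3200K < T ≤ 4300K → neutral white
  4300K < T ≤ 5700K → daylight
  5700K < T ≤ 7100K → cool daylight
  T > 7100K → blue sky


Temperature: 3180K
3180K ≤ 3200K → warm white
Classification: warm white


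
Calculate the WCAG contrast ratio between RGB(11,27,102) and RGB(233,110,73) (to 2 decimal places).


Linearize each sRGB channel c=v/255: c/12.92 if c ≤ 0.04045 else ((c+0.055)/1.055)^2.4
L = 0.2126×R_lin + 0.7152×G_lin + 0.0722×B_lin
Color 1 (11,27,102):
  R=11: 11/255≈0.0431 > 0.04045 → ((0.0431+0.055)/1.055)^2.4 ≈ 0.00335
  G=27: 27/255≈0.1059 > 0.04045 → ((0.1059+0.055)/1.055)^2.4 ≈ 0.01096
  B=102: 102/255≈0.4000 > 0.04045 → ((0.4000+0.055)/1.055)^2.4 ≈ 0.13287
  L1 = 0.2126×0.00335 + 0.7152×0.01096 + 0.0722×0.13287 ≈ 0.01814
Color 2 (233,110,73):
  R=233: 233/255≈0.9137 > 0.04045 → ((0.9137+0.055)/1.055)^2.4 ≈ 0.81485
  G=110: 110/255≈0.4314 > 0.04045 → ((0.4314+0.055)/1.055)^2.4 ≈ 0.15593
  B=73: 73/255≈0.2863 > 0.04045 → ((0.2863+0.055)/1.055)^2.4 ≈ 0.06663
  L2 = 0.2126×0.81485 + 0.7152×0.15593 + 0.0722×0.06663 ≈ 0.28957
Lighter = 0.28957, Darker = 0.01814
Ratio = (L_lighter + 0.05) / (L_darker + 0.05)
Ratio = (0.28957 + 0.05) / (0.01814 + 0.05) = 0.33957 / 0.06814 ≈ 4.9831
Ratio ≈ 4.98:1


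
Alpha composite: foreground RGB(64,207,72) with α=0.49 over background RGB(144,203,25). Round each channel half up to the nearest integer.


C = α×F + (1-α)×B, with 1-α = 0.51
R: 0.49×64 + 0.51×144 = 31.36 + 73.44 = 104.80 → 105
G: 0.49×207 + 0.51×203 = 101.43 + 103.53 = 204.96 → 205
B: 0.49×72 + 0.51×25 = 35.28 + 12.75 = 48.03 → 48
= RGB(105, 205, 48)


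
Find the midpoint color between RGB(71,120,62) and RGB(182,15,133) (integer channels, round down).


Midpoint: each channel = ⌊(C₁+C₂)/2⌋
R: ⌊(71+182)/2⌋ = 126
G: ⌊(120+15)/2⌋ = 67
B: ⌊(62+133)/2⌋ = 97
= RGB(126, 67, 97)


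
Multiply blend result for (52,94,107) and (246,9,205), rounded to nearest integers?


Multiply: C = A×B/255, rounded to nearest integer
R: 52×246/255 = 12792/255 ≈ 50.165 → 50
G: 94×9/255 = 846/255 ≈ 3.318 → 3
B: 107×205/255 = 21935/255 ≈ 86.020 → 86
= RGB(50, 3, 86)


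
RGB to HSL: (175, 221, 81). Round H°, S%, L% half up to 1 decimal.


Normalize: R'=175/255≈0.6863, G'=221/255≈0.8667, B'=81/255≈0.3176
Max=221/255, Min=81/255, Δ=Max-Min=140/255
L = (Max+Min)/2 = (221+81)/510 = 302/510 = 0.59215… → L = 59.2%
L > 0.5 → S = Δ/(2-Max-Min) = 140/(510-221-81) = 140/208 = 0.67307… → S = 67.3%
(the 1/255 factors cancel in S and H, so raw channel differences can be used)
Max is G' → H = 60 × ((B-R)/Δ + 2) = 60 × ((81-175)/140 + 2)
  -94/140 + 2 = -0.6714… + 2 = 1.3285…
  H = 60 × 1.3285… = 79.714…° → H = 79.7°
= HSL(79.7°, 67.3%, 59.2%)


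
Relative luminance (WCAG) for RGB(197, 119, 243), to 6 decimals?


Linearize each channel (sRGB transfer function): c = v/255; c_lin = c/12.92 if c ≤ 0.04045, else ((c+0.055)/1.055)^2.4
  R: 197/255 ≈ 0.772549 > 0.04045 → ((0.772549+0.055)/1.055)^2.4 ≈ 0.558340
  G: 119/255 ≈ 0.466667 > 0.04045 → ((0.466667+0.055)/1.055)^2.4 ≈ 0.184475
  B: 243/255 ≈ 0.952941 > 0.04045 → ((0.952941+0.055)/1.055)^2.4 ≈ 0.896269
R_lin = 0.558340, G_lin = 0.184475, B_lin = 0.896269
L = 0.2126×R + 0.7152×G + 0.0722×B
L = 0.2126×0.558340 + 0.7152×0.184475 + 0.0722×0.896269
L ≈ 0.315350


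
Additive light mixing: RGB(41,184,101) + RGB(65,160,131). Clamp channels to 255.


Additive: each channel = min(255, C₁+C₂)
R: 41+65 = 106 → 106
G: 184+160 = 344 → 255
B: 101+131 = 232 → 232
= RGB(106, 255, 232)


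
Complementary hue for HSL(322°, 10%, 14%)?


Complement = opposite side of color wheel = hue + 180°
H' = (322 + 180) mod 360 = 142°
S and L unchanged.
= HSL(142°, 10%, 14%)


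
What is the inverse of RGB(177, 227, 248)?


Invert: (255-R, 255-G, 255-B)
R: 255-177 = 78
G: 255-227 = 28
B: 255-248 = 7
= RGB(78, 28, 7)


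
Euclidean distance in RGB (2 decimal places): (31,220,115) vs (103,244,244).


d = √[(R₁-R₂)² + (G₁-G₂)² + (B₁-B₂)²]
d = √[(31-103)² + (220-244)² + (115-244)²]
d = √[5184 + 576 + 16641]
d = √22401
d ≈ 149.67


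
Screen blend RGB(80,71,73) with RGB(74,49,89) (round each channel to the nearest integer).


Screen: C = 255 - (255-A)×(255-B)/255, rounded to nearest integer
R: 255 - (255-80)×(255-74)/255 = 255 - 31675/255 ≈ 255 - 124.216 = 130.784 → 131
G: 255 - (255-71)×(255-49)/255 = 255 - 37904/255 ≈ 255 - 148.643 = 106.357 → 106
B: 255 - (255-73)×(255-89)/255 = 255 - 30212/255 ≈ 255 - 118.478 = 136.522 → 137
= RGB(131, 106, 137)


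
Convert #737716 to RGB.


73 → 115 (R)
77 → 119 (G)
16 → 22 (B)
= RGB(115, 119, 22)


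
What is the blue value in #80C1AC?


Color: #80C1AC
R = 80 = 128
G = C1 = 193
B = AC = 172
Blue = 172


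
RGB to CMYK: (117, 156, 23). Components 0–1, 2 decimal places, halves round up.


R'=117/255≈0.4588, G'=156/255≈0.6118, B'=23/255≈0.0902
K = 1 - max(R',G',B') = 1 - 156/255 = 99/255 = 0.38823… → 0.39
(1-R'-K)/(1-K) simplifies to (max-R)/max with max = 156:
C = (156-117)/156 = 39/156 = 0.25 → 0.25
M = (156-156)/156 = 0/156 = 0 → 0.00
Y = (156-23)/156 = 133/156 = 0.85256… → 0.85
= CMYK(0.25, 0.00, 0.85, 0.39)
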